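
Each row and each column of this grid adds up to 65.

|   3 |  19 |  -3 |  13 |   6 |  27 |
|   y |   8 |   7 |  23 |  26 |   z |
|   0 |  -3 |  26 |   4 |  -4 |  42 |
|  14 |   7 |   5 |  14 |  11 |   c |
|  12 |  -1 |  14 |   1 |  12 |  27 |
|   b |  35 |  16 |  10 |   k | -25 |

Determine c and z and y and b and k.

c = 14, z = -20, y = 21, b = 15, k = 14

The known cells in column 5 total 51, leaving 65 − 51 = 14 for the blank.
The known cells in row 6 total 50, leaving 65 − 50 = 15 for the blank.
The known cells in column 1 total 44, leaving 65 − 44 = 21 for the blank.
The known cells in row 2 total 85, leaving 65 − 85 = -20 for the blank.
The known cells in row 4 total 51, leaving 65 − 51 = 14 for the blank.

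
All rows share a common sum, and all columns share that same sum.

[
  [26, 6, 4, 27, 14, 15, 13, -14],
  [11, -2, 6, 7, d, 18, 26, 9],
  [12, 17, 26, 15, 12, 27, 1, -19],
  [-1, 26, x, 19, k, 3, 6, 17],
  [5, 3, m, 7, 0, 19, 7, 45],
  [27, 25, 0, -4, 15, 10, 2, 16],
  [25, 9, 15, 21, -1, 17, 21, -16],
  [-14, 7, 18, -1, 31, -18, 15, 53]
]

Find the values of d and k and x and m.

Rows 1 and 3 both sum to 91, so that's the common total.
Row 5 has 5 + 3 + 7 + 0 + 19 + 7 + 45 = 86; the blank must be 91 − 86 = 5.
Column 3 has 4 + 6 + 26 + 5 + 0 + 15 + 18 = 74; the blank must be 91 − 74 = 17.
Row 4 has -1 + 26 + 17 + 19 + 3 + 6 + 17 = 87; the blank must be 91 − 87 = 4.
Row 2 has 11 − 2 + 6 + 7 + 18 + 26 + 9 = 75; the blank must be 91 − 75 = 16.

d = 16, k = 4, x = 17, m = 5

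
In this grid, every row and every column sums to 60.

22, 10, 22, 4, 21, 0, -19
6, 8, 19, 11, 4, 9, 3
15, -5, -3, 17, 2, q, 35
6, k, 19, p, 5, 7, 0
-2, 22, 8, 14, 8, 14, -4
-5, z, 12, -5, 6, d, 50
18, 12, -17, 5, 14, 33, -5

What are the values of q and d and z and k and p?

The known cells in column 4 total 46, leaving 60 − 46 = 14 for the blank.
The known cells in row 4 total 51, leaving 60 − 51 = 9 for the blank.
The known cells in column 2 total 56, leaving 60 − 56 = 4 for the blank.
The known cells in row 6 total 62, leaving 60 − 62 = -2 for the blank.
The known cells in row 3 total 61, leaving 60 − 61 = -1 for the blank.

q = -1, d = -2, z = 4, k = 9, p = 14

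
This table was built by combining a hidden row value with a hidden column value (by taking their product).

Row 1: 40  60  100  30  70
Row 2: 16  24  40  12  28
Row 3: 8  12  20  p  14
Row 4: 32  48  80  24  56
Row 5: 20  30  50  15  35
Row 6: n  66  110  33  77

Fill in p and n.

p = 6, n = 44

Each row is a constant multiple of every other row — this is a multiplication table with the headers hidden.
Row 3 is 20/100 = 1/5 times row 1, so its entry in column 4 is 30 × 1/5 = 6.
Row 6 is 110/100 = 11/10 times row 1, so its entry in column 1 is 40 × 11/10 = 44.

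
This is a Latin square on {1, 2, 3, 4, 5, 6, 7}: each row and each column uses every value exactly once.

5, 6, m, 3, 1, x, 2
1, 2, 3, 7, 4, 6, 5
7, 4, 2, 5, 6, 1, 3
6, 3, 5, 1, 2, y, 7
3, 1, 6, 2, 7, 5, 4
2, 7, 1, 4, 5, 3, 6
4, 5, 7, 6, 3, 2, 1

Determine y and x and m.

y = 4, x = 7, m = 4

Cell (1,3): column 3 already has {1, 2, 3, 5, 6, 7} → 4.
For row 4, column 6: row 4 already has {1, 2, 3, 5, 6, 7}; that leaves 4.
At (row 1, col 6): row 1 already has {1, 2, 3, 4, 5, 6}, so the value is 7.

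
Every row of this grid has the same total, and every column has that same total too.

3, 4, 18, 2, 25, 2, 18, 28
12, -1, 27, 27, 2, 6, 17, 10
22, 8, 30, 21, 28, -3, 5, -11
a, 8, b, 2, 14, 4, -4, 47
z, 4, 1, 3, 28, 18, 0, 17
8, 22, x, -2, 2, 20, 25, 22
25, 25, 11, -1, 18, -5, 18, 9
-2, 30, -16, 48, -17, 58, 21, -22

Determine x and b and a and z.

x = 3, b = 26, a = 3, z = 29

Rows 1 and 2 both sum to 100, so that's the common total.
Row 5 has 4 + 1 + 3 + 28 + 18 + 0 + 17 = 71; the blank must be 100 − 71 = 29.
Column 1 has 3 + 12 + 22 + 29 + 8 + 25 − 2 = 97; the blank must be 100 − 97 = 3.
Row 4 has 3 + 8 + 2 + 14 + 4 − 4 + 47 = 74; the blank must be 100 − 74 = 26.
Row 6 has 8 + 22 − 2 + 2 + 20 + 25 + 22 = 97; the blank must be 100 − 97 = 3.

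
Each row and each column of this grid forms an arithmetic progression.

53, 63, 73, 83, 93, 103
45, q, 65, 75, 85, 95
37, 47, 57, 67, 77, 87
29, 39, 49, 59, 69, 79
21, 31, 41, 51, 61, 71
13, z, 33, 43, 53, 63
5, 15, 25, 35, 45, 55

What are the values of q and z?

q = 55, z = 23

Along each row the entries change by 10 per step; down each column they change by -8.
Row 2: from 45 at column 1, stepping by 10 to column 2 gives 55.
Row 6: from 13 at column 1, stepping by 10 to column 2 gives 23.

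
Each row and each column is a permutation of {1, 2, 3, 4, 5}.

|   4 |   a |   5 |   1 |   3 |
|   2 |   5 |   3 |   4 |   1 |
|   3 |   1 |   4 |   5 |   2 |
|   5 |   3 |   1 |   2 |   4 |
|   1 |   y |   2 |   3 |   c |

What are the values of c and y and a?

At (row 1, col 2): row 1 already has {1, 3, 4, 5}, so the value is 2.
For row 5, column 2: column 2 already has {1, 2, 3, 5}; that leaves 4.
At (row 5, col 5): row 5 already has {1, 2, 3, 4}, so the value is 5.

c = 5, y = 4, a = 2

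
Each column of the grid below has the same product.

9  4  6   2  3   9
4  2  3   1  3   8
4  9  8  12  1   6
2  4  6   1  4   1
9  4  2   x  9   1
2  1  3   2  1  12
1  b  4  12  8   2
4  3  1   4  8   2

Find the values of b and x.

Columns 5 and 6 each multiply to 20736, so every column has product 20736.
Column 2: 4×2×9×4×4×1×3 = 3456, so the missing entry is 20736 ÷ 3456 = 6.
Column 4: 2×1×12×1×2×12×4 = 2304, so the missing entry is 20736 ÷ 2304 = 9.

b = 6, x = 9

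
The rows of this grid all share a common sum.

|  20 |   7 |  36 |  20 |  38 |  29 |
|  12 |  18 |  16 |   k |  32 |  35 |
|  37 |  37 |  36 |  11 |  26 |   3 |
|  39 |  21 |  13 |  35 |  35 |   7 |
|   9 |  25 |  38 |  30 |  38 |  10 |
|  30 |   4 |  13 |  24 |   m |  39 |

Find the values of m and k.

The complete rows each total 150.
Row 6 is missing 150 − 110 = 40 (since 30 + 4 + 13 + 24 + 39 = 110).
Row 2 is missing 150 − 113 = 37 (since 12 + 18 + 16 + 32 + 35 = 113).

m = 40, k = 37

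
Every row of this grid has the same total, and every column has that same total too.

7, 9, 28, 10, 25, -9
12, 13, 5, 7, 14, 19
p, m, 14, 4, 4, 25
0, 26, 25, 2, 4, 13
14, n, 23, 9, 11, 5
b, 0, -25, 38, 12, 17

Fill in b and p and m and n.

b = 28, p = 9, m = 14, n = 8

Rows 1 and 2 both sum to 70, so that's the common total.
Row 6: 0 − 25 + 38 + 12 + 17 = 42, so its missing entry is 70 − 42 = 28.
Column 1: 7 + 12 + 0 + 14 + 28 = 61, so its missing entry is 70 − 61 = 9.
Row 3: 9 + 14 + 4 + 4 + 25 = 56, so its missing entry is 70 − 56 = 14.
Row 5: 14 + 23 + 9 + 11 + 5 = 62, so its missing entry is 70 − 62 = 8.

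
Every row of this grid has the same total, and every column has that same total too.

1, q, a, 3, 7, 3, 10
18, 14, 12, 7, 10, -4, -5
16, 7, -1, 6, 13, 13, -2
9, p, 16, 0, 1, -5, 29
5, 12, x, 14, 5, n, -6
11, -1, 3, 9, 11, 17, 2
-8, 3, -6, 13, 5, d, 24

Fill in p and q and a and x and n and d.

Rows 2 and 3 both sum to 52, so that's the common total.
Row 7 has -8 + 3 − 6 + 13 + 5 + 24 = 31; the blank must be 52 − 31 = 21.
Row 4 has 9 + 16 + 0 + 1 − 5 + 29 = 50; the blank must be 52 − 50 = 2.
Column 2 has 14 + 7 + 2 + 12 − 1 + 3 = 37; the blank must be 52 − 37 = 15.
Row 1 has 1 + 15 + 3 + 7 + 3 + 10 = 39; the blank must be 52 − 39 = 13.
Column 3 has 13 + 12 − 1 + 16 + 3 − 6 = 37; the blank must be 52 − 37 = 15.
Row 5 has 5 + 12 + 15 + 14 + 5 − 6 = 45; the blank must be 52 − 45 = 7.

p = 2, q = 15, a = 13, x = 15, n = 7, d = 21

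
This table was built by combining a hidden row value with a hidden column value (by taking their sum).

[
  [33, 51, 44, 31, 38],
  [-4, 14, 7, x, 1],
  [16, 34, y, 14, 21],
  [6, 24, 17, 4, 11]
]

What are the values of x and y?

The difference between any two rows is the same in every column — this is an addition table with the headers hidden.
Row 2 minus row 1 is -4 − 33 = -37, so its entry in column 4 is 31 + (-37) = -6.
Row 3 minus row 1 is 16 − 33 = -17, so its entry in column 3 is 44 + (-17) = 27.

x = -6, y = 27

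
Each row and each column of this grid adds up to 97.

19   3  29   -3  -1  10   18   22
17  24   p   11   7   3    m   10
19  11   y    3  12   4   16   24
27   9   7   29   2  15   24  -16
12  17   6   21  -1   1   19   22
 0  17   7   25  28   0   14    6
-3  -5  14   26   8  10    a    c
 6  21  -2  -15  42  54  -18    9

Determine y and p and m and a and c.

Column 8: 22 + 10 + 24 − 16 + 22 + 6 + 9 = 77, so its missing entry is 97 − 77 = 20.
Row 3: 19 + 11 + 3 + 12 + 4 + 16 + 24 = 89, so its missing entry is 97 − 89 = 8.
Column 3: 29 + 8 + 7 + 6 + 7 + 14 − 2 = 69, so its missing entry is 97 − 69 = 28.
Row 7: -3 − 5 + 14 + 26 + 8 + 10 + 20 = 70, so its missing entry is 97 − 70 = 27.
Row 2: 17 + 24 + 28 + 11 + 7 + 3 + 10 = 100, so its missing entry is 97 − 100 = -3.

y = 8, p = 28, m = -3, a = 27, c = 20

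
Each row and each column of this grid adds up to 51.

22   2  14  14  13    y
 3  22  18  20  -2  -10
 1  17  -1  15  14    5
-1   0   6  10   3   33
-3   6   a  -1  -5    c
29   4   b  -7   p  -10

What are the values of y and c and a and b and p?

y = -14, c = 47, a = 7, b = 7, p = 28

Column 5 has 13 − 2 + 14 + 3 − 5 = 23; the blank must be 51 − 23 = 28.
Row 1 has 22 + 2 + 14 + 14 + 13 = 65; the blank must be 51 − 65 = -14.
Column 6 has -14 − 10 + 5 + 33 − 10 = 4; the blank must be 51 − 4 = 47.
Row 5 has -3 + 6 − 1 − 5 + 47 = 44; the blank must be 51 − 44 = 7.
Row 6 has 29 + 4 − 7 + 28 − 10 = 44; the blank must be 51 − 44 = 7.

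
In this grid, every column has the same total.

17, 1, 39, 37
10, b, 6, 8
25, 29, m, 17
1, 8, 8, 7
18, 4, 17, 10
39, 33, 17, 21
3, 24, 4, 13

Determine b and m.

b = 14, m = 22

Column 1 sums to 113 and so does column 4; that's the common total.
In column 2 the known cells total 99, leaving 113 − 99 = 14.
In column 3 the known cells total 91, leaving 113 − 91 = 22.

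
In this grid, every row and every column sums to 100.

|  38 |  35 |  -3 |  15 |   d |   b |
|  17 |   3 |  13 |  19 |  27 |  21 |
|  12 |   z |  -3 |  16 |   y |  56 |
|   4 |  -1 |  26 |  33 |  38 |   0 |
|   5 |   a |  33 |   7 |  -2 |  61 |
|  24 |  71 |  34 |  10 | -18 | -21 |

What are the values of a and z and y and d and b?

a = -4, z = -4, y = 23, d = 32, b = -17

The known cells in column 6 total 117, leaving 100 − 117 = -17 for the blank.
The known cells in row 1 total 68, leaving 100 − 68 = 32 for the blank.
The known cells in column 5 total 77, leaving 100 − 77 = 23 for the blank.
The known cells in row 3 total 104, leaving 100 − 104 = -4 for the blank.
The known cells in row 5 total 104, leaving 100 − 104 = -4 for the blank.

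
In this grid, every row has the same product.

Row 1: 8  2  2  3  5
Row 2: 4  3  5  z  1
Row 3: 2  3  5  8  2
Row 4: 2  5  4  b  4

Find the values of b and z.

Rows 1 and 3 each multiply to 480, so every row has product 480.
Row 4: 2×5×4×4 = 160, so the missing entry is 480 ÷ 160 = 3.
Row 2: 4×3×5×1 = 60, so the missing entry is 480 ÷ 60 = 8.

b = 3, z = 8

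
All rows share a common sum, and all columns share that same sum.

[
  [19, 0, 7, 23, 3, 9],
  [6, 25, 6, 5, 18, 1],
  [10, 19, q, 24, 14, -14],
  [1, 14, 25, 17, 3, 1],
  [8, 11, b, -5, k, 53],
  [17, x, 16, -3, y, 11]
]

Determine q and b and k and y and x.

q = 8, b = -1, k = -5, y = 28, x = -8

Rows 1 and 2 both sum to 61, so that's the common total.
Column 2: 0 + 25 + 19 + 14 + 11 = 69, so its missing entry is 61 − 69 = -8.
Row 6: 17 − 8 + 16 − 3 + 11 = 33, so its missing entry is 61 − 33 = 28.
Column 5: 3 + 18 + 14 + 3 + 28 = 66, so its missing entry is 61 − 66 = -5.
Row 5: 8 + 11 − 5 − 5 + 53 = 62, so its missing entry is 61 − 62 = -1.
Row 3: 10 + 19 + 24 + 14 − 14 = 53, so its missing entry is 61 − 53 = 8.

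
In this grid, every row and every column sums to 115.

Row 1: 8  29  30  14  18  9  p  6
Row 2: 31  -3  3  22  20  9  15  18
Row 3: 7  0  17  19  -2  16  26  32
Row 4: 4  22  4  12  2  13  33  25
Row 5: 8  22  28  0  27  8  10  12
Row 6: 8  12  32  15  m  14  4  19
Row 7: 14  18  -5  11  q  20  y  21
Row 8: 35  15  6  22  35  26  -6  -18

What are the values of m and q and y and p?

m = 11, q = 4, y = 32, p = 1

The known cells in row 6 total 104, leaving 115 − 104 = 11 for the blank.
The known cells in column 5 total 111, leaving 115 − 111 = 4 for the blank.
The known cells in row 7 total 83, leaving 115 − 83 = 32 for the blank.
The known cells in row 1 total 114, leaving 115 − 114 = 1 for the blank.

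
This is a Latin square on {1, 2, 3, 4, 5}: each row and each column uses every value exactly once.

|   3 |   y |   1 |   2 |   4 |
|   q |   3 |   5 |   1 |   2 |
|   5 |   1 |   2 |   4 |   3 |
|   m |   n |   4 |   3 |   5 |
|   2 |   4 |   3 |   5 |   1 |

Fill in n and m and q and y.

n = 2, m = 1, q = 4, y = 5

Cell (2,1): row 2 already has {1, 2, 3, 5} → 4.
Cell (4,1): column 1 already has {2, 3, 4, 5} → 1.
For row 4, column 2: row 4 already has {1, 3, 4, 5}; that leaves 2.
At (row 1, col 2): row 1 already has {1, 2, 3, 4}, so the value is 5.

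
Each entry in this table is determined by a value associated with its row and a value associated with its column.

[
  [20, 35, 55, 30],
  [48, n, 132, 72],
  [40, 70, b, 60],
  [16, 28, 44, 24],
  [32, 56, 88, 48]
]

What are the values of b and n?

Each row is a constant multiple of every other row — this is a multiplication table with the headers hidden.
Row 3 is 60/30 = 2/1 times row 1, so its entry in column 3 is 55 × 2/1 = 110.
Row 2 is 72/30 = 12/5 times row 1, so its entry in column 2 is 35 × 12/5 = 84.

b = 110, n = 84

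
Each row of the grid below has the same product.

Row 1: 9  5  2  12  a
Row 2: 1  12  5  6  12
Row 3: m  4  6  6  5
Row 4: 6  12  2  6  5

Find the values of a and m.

Rows 2 and 4 each multiply to 4320, so every row has product 4320.
Row 1: 9×5×2×12 = 1080, so the missing entry is 4320 ÷ 1080 = 4.
Row 3: 4×6×6×5 = 720, so the missing entry is 4320 ÷ 720 = 6.

a = 4, m = 6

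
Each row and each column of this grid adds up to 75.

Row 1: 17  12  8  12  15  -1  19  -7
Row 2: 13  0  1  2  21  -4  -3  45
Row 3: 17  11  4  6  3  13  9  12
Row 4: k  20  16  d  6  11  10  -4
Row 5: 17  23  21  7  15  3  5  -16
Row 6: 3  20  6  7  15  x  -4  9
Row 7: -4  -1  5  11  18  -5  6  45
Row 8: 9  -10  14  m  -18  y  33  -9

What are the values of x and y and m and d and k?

The known cells in row 6 total 56, leaving 75 − 56 = 19 for the blank.
The known cells in column 1 total 72, leaving 75 − 72 = 3 for the blank.
The known cells in row 4 total 62, leaving 75 − 62 = 13 for the blank.
The known cells in column 4 total 58, leaving 75 − 58 = 17 for the blank.
The known cells in row 8 total 36, leaving 75 − 36 = 39 for the blank.

x = 19, y = 39, m = 17, d = 13, k = 3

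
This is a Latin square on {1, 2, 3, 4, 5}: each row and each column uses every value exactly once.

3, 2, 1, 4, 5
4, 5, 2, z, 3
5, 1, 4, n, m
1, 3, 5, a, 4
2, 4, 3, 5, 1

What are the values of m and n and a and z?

m = 2, n = 3, a = 2, z = 1

For row 3, column 5: column 5 already has {1, 3, 4, 5}; that leaves 2.
Cell (3,4): row 3 already has {1, 2, 4, 5} → 3.
Cell (4,4): row 4 already has {1, 3, 4, 5} → 2.
At (row 2, col 4): row 2 already has {2, 3, 4, 5}, so the value is 1.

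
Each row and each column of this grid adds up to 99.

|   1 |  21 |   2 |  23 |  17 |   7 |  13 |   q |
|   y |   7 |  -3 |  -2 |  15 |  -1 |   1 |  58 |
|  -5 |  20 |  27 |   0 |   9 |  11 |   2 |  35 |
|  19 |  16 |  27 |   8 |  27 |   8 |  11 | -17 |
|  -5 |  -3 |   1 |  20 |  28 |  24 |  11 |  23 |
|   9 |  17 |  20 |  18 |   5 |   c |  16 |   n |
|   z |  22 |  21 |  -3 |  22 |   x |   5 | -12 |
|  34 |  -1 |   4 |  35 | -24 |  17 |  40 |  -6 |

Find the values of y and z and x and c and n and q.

y = 24, z = 22, x = 22, c = 11, n = 3, q = 15

Row 1 has 1 + 21 + 2 + 23 + 17 + 7 + 13 = 84; the blank must be 99 − 84 = 15.
Column 8 has 15 + 58 + 35 − 17 + 23 − 12 − 6 = 96; the blank must be 99 − 96 = 3.
Row 6 has 9 + 17 + 20 + 18 + 5 + 16 + 3 = 88; the blank must be 99 − 88 = 11.
Column 6 has 7 − 1 + 11 + 8 + 24 + 11 + 17 = 77; the blank must be 99 − 77 = 22.
Row 7 has 22 + 21 − 3 + 22 + 22 + 5 − 12 = 77; the blank must be 99 − 77 = 22.
Row 2 has 7 − 3 − 2 + 15 − 1 + 1 + 58 = 75; the blank must be 99 − 75 = 24.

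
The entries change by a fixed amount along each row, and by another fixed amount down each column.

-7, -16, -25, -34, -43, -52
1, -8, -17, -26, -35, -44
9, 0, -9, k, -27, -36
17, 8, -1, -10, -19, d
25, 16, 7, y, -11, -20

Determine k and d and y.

k = -18, d = -28, y = -2

Along each row the entries change by -9 per step; down each column they change by 8.
Row 3: from 9 at column 1, stepping by -9 to column 4 gives -18.
Row 4: from 17 at column 1, stepping by -9 to column 6 gives -28.
Row 5: from 25 at column 1, stepping by -9 to column 4 gives -2.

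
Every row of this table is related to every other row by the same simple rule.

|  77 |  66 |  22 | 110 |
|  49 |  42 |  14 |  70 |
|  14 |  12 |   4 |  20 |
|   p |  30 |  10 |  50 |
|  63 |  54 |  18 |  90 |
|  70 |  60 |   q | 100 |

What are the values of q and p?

q = 20, p = 35

Each row is a constant multiple of every other row — this is a multiplication table with the headers hidden.
Row 6 is 60/66 = 10/11 times row 1, so its entry in column 3 is 22 × 10/11 = 20.
Row 4 is 30/66 = 5/11 times row 1, so its entry in column 1 is 77 × 5/11 = 35.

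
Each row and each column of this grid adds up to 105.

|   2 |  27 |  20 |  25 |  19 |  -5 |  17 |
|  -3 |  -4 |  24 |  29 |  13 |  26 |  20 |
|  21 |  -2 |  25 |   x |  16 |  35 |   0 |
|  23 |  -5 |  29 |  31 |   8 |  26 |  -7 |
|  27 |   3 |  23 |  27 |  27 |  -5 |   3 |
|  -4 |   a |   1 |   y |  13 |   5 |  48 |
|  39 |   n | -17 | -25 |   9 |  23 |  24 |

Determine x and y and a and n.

x = 10, y = 8, a = 34, n = 52

Row 3 has 21 − 2 + 25 + 16 + 35 + 0 = 95; the blank must be 105 − 95 = 10.
Row 7 has 39 − 17 − 25 + 9 + 23 + 24 = 53; the blank must be 105 − 53 = 52.
Column 4 has 25 + 29 + 10 + 31 + 27 − 25 = 97; the blank must be 105 − 97 = 8.
Row 6 has -4 + 1 + 8 + 13 + 5 + 48 = 71; the blank must be 105 − 71 = 34.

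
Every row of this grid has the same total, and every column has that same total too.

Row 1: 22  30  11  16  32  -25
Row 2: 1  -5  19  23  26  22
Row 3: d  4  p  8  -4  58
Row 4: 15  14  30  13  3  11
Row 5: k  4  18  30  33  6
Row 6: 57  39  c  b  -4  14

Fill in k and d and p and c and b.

Rows 1 and 2 both sum to 86, so that's the common total.
Row 5: 4 + 18 + 30 + 33 + 6 = 91, so its missing entry is 86 − 91 = -5.
Column 1: 22 + 1 + 15 − 5 + 57 = 90, so its missing entry is 86 − 90 = -4.
Row 3: -4 + 4 + 8 − 4 + 58 = 62, so its missing entry is 86 − 62 = 24.
Column 4: 16 + 23 + 8 + 13 + 30 = 90, so its missing entry is 86 − 90 = -4.
Row 6: 57 + 39 − 4 − 4 + 14 = 102, so its missing entry is 86 − 102 = -16.

k = -5, d = -4, p = 24, c = -16, b = -4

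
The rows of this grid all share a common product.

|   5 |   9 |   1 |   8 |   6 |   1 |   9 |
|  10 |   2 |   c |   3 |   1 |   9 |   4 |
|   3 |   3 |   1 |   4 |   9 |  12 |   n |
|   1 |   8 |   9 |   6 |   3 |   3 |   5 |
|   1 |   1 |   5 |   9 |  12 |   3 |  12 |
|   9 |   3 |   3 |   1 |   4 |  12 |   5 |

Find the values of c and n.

Rows 5 and 6 each multiply to 19440, so every row has product 19440.
Row 2: 10×2×3×1×9×4 = 2160, so the missing entry is 19440 ÷ 2160 = 9.
Row 3: 3×3×1×4×9×12 = 3888, so the missing entry is 19440 ÷ 3888 = 5.

c = 9, n = 5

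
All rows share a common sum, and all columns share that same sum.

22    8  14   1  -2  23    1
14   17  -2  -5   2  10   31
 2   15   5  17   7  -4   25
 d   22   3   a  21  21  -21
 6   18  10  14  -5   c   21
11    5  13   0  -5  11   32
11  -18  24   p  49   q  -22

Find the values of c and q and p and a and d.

c = 3, q = 3, p = 20, a = 20, d = 1

Rows 1 and 2 both sum to 67, so that's the common total.
Column 1 has 22 + 14 + 2 + 6 + 11 + 11 = 66; the blank must be 67 − 66 = 1.
Row 5 has 6 + 18 + 10 + 14 − 5 + 21 = 64; the blank must be 67 − 64 = 3.
Column 6 has 23 + 10 − 4 + 21 + 3 + 11 = 64; the blank must be 67 − 64 = 3.
Row 4 has 1 + 22 + 3 + 21 + 21 − 21 = 47; the blank must be 67 − 47 = 20.
Row 7 has 11 − 18 + 24 + 49 + 3 − 22 = 47; the blank must be 67 − 47 = 20.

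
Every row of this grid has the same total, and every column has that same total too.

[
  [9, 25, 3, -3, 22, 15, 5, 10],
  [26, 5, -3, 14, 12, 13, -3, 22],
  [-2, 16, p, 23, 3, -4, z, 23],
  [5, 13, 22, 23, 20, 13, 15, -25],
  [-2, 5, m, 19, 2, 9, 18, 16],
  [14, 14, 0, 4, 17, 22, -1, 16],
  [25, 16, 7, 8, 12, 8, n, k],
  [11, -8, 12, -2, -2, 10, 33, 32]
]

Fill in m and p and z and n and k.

m = 19, p = 26, z = 1, n = 18, k = -8

Rows 1 and 2 both sum to 86, so that's the common total.
The known cells in row 5 total 67, leaving 86 − 67 = 19 for the blank.
The known cells in column 8 total 94, leaving 86 − 94 = -8 for the blank.
The known cells in column 3 total 60, leaving 86 − 60 = 26 for the blank.
The known cells in row 3 total 85, leaving 86 − 85 = 1 for the blank.
The known cells in row 7 total 68, leaving 86 − 68 = 18 for the blank.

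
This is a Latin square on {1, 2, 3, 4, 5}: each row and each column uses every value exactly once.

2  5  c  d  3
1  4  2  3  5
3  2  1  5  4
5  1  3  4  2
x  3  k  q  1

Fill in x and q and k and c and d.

x = 4, q = 2, k = 5, c = 4, d = 1

At (row 5, col 1): column 1 already has {1, 2, 3, 5}, so the value is 4.
Cell (5,4): row 5 is missing {2, 5} and column 4 is missing {1, 2} → 2.
At (row 1, col 4): column 4 already has {2, 3, 4, 5}, so the value is 1.
At (row 5, col 3): row 5 already has {1, 2, 3, 4}, so the value is 5.
Cell (1,3): row 1 already has {1, 2, 3, 5} → 4.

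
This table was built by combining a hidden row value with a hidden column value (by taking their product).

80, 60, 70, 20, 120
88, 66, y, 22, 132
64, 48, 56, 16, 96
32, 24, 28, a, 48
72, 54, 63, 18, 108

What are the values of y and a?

y = 77, a = 8

Each row is a constant multiple of every other row — this is a multiplication table with the headers hidden.
Row 2 is 132/120 = 11/10 times row 1, so its entry in column 3 is 70 × 11/10 = 77.
Row 4 is 48/120 = 2/5 times row 1, so its entry in column 4 is 20 × 2/5 = 8.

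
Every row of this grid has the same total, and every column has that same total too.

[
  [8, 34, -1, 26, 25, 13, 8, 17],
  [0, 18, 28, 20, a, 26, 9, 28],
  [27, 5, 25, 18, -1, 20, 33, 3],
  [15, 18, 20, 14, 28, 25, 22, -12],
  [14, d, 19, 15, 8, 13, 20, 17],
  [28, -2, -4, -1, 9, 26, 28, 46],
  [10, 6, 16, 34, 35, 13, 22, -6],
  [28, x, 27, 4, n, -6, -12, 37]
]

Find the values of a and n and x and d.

a = 1, n = 25, x = 27, d = 24

Rows 1 and 3 both sum to 130, so that's the common total.
Row 2 has 0 + 18 + 28 + 20 + 26 + 9 + 28 = 129; the blank must be 130 − 129 = 1.
Column 5 has 25 + 1 − 1 + 28 + 8 + 9 + 35 = 105; the blank must be 130 − 105 = 25.
Row 8 has 28 + 27 + 4 + 25 − 6 − 12 + 37 = 103; the blank must be 130 − 103 = 27.
Row 5 has 14 + 19 + 15 + 8 + 13 + 20 + 17 = 106; the blank must be 130 − 106 = 24.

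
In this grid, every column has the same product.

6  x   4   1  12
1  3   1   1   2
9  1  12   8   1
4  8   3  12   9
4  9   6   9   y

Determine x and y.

Columns 1 and 3 each multiply to 864, so every column has product 864.
Column 2: 3×1×8×9 = 216, so the missing entry is 864 ÷ 216 = 4.
Column 5: 12×2×1×9 = 216, so the missing entry is 864 ÷ 216 = 4.

x = 4, y = 4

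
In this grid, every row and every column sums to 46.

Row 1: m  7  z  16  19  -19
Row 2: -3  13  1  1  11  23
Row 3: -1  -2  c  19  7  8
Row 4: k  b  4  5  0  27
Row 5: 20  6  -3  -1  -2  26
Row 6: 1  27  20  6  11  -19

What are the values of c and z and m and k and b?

The known cells in column 2 total 51, leaving 46 − 51 = -5 for the blank.
The known cells in row 4 total 31, leaving 46 − 31 = 15 for the blank.
The known cells in column 1 total 32, leaving 46 − 32 = 14 for the blank.
The known cells in row 1 total 37, leaving 46 − 37 = 9 for the blank.
The known cells in row 3 total 31, leaving 46 − 31 = 15 for the blank.

c = 15, z = 9, m = 14, k = 15, b = -5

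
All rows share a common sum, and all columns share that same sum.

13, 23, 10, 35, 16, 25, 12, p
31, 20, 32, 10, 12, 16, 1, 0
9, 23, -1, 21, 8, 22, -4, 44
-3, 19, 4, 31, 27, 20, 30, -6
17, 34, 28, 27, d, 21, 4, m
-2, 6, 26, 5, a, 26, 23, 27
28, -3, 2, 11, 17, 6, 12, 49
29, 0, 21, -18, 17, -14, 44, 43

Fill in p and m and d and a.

Rows 2 and 3 both sum to 122, so that's the common total.
The known cells in row 1 total 134, leaving 122 − 134 = -12 for the blank.
The known cells in row 6 total 111, leaving 122 − 111 = 11 for the blank.
The known cells in column 5 total 108, leaving 122 − 108 = 14 for the blank.
The known cells in row 5 total 145, leaving 122 − 145 = -23 for the blank.

p = -12, m = -23, d = 14, a = 11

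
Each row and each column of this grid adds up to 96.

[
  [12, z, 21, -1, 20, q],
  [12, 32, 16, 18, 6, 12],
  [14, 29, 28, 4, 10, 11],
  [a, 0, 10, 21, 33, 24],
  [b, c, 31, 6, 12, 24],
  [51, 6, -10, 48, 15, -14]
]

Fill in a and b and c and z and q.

a = 8, b = -1, c = 24, z = 5, q = 39

Row 4: 0 + 10 + 21 + 33 + 24 = 88, so its missing entry is 96 − 88 = 8.
Column 1: 12 + 12 + 14 + 8 + 51 = 97, so its missing entry is 96 − 97 = -1.
Column 6: 12 + 11 + 24 + 24 − 14 = 57, so its missing entry is 96 − 57 = 39.
Row 1: 12 + 21 − 1 + 20 + 39 = 91, so its missing entry is 96 − 91 = 5.
Row 5: -1 + 31 + 6 + 12 + 24 = 72, so its missing entry is 96 − 72 = 24.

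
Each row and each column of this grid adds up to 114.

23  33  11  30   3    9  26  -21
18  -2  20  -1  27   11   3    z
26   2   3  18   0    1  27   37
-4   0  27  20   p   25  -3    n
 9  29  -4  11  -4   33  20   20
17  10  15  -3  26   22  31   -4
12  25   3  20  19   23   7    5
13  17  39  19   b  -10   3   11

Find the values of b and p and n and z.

b = 22, p = 21, n = 28, z = 38

The known cells in row 8 total 92, leaving 114 − 92 = 22 for the blank.
The known cells in row 2 total 76, leaving 114 − 76 = 38 for the blank.
The known cells in column 5 total 93, leaving 114 − 93 = 21 for the blank.
The known cells in row 4 total 86, leaving 114 − 86 = 28 for the blank.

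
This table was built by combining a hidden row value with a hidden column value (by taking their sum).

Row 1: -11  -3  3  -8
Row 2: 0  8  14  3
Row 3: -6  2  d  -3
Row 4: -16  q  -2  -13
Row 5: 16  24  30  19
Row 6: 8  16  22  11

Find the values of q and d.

q = -8, d = 8

The difference between any two rows is the same in every column — this is an addition table with the headers hidden.
Row 4 minus row 1 is -13 − (-8) = -5, so its entry in column 2 is -3 + (-5) = -8.
Row 3 minus row 1 is -3 − (-8) = 5, so its entry in column 3 is 3 + 5 = 8.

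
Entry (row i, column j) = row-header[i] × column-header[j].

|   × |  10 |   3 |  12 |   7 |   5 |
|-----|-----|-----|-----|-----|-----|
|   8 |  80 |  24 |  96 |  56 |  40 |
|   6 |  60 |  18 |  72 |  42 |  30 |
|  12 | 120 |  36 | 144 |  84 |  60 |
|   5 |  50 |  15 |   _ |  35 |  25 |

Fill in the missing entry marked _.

60

5 × 12 = 60.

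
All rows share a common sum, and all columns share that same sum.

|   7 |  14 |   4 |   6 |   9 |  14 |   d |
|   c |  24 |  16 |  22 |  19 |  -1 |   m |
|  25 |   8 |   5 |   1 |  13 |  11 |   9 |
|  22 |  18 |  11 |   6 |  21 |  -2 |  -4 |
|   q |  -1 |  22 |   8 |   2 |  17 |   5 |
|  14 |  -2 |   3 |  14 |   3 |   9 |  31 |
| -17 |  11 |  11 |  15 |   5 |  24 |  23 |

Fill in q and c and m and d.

Rows 3 and 4 both sum to 72, so that's the common total.
The known cells in row 5 total 53, leaving 72 − 53 = 19 for the blank.
The known cells in column 1 total 70, leaving 72 − 70 = 2 for the blank.
The known cells in row 2 total 82, leaving 72 − 82 = -10 for the blank.
The known cells in row 1 total 54, leaving 72 − 54 = 18 for the blank.

q = 19, c = 2, m = -10, d = 18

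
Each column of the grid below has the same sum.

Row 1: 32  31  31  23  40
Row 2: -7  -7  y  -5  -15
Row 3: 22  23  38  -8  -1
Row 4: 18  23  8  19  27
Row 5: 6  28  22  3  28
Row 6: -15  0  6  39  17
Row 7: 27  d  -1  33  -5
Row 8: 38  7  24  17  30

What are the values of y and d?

Column 1 sums to 121 and so does column 5; that's the common total.
In column 3 the known cells total 128, leaving 121 − 128 = -7.
In column 2 the known cells total 105, leaving 121 − 105 = 16.

y = -7, d = 16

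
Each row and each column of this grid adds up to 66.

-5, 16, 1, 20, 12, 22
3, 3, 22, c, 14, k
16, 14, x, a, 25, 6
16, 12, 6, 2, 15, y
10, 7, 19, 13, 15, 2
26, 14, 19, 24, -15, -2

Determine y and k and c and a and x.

Column 3 has 1 + 22 + 6 + 19 + 19 = 67; the blank must be 66 − 67 = -1.
Row 3 has 16 + 14 − 1 + 25 + 6 = 60; the blank must be 66 − 60 = 6.
Column 4 has 20 + 6 + 2 + 13 + 24 = 65; the blank must be 66 − 65 = 1.
Row 2 has 3 + 3 + 22 + 1 + 14 = 43; the blank must be 66 − 43 = 23.
Row 4 has 16 + 12 + 6 + 2 + 15 = 51; the blank must be 66 − 51 = 15.

y = 15, k = 23, c = 1, a = 6, x = -1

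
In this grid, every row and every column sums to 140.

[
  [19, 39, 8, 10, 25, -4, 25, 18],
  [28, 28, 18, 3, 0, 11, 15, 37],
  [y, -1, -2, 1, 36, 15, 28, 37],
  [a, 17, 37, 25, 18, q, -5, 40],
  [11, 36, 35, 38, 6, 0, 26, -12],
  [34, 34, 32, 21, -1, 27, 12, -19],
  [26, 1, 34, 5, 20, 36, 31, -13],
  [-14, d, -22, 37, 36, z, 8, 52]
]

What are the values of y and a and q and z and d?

Column 2: 39 + 28 − 1 + 17 + 36 + 34 + 1 = 154, so its missing entry is 140 − 154 = -14.
Row 3: -1 − 2 + 1 + 36 + 15 + 28 + 37 = 114, so its missing entry is 140 − 114 = 26.
Column 1: 19 + 28 + 26 + 11 + 34 + 26 − 14 = 130, so its missing entry is 140 − 130 = 10.
Row 8: -14 − 14 − 22 + 37 + 36 + 8 + 52 = 83, so its missing entry is 140 − 83 = 57.
Row 4: 10 + 17 + 37 + 25 + 18 − 5 + 40 = 142, so its missing entry is 140 − 142 = -2.

y = 26, a = 10, q = -2, z = 57, d = -14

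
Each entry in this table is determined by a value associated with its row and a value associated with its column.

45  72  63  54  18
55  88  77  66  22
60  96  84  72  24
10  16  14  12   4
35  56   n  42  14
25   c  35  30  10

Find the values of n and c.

Each row is a constant multiple of every other row — this is a multiplication table with the headers hidden.
Row 5 is 35/45 = 7/9 times row 1, so its entry in column 3 is 63 × 7/9 = 49.
Row 6 is 25/45 = 5/9 times row 1, so its entry in column 2 is 72 × 5/9 = 40.

n = 49, c = 40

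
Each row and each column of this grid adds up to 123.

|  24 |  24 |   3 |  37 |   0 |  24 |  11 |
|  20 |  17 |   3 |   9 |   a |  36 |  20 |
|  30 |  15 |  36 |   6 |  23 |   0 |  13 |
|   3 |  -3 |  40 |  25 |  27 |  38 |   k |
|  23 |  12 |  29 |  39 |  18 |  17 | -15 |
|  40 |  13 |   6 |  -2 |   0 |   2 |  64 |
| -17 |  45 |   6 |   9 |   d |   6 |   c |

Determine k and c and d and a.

Row 2: 20 + 17 + 3 + 9 + 36 + 20 = 105, so its missing entry is 123 − 105 = 18.
Column 5: 0 + 18 + 23 + 27 + 18 + 0 = 86, so its missing entry is 123 − 86 = 37.
Row 7: -17 + 45 + 6 + 9 + 37 + 6 = 86, so its missing entry is 123 − 86 = 37.
Row 4: 3 − 3 + 40 + 25 + 27 + 38 = 130, so its missing entry is 123 − 130 = -7.

k = -7, c = 37, d = 37, a = 18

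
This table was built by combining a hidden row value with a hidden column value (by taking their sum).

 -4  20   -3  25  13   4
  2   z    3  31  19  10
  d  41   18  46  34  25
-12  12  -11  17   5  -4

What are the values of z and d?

z = 26, d = 17

The difference between any two rows is the same in every column — this is an addition table with the headers hidden.
Row 2 minus row 1 is 31 − 25 = 6, so its entry in column 2 is 20 + 6 = 26.
Row 3 minus row 1 is 46 − 25 = 21, so its entry in column 1 is -4 + 21 = 17.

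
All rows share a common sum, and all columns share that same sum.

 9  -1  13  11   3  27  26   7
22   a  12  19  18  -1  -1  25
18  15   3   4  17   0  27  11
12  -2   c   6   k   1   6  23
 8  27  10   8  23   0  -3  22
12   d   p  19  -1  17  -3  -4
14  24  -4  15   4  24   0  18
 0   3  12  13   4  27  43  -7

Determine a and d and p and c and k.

a = 1, d = 28, p = 27, c = 22, k = 27

Rows 1 and 3 both sum to 95, so that's the common total.
The known cells in column 5 total 68, leaving 95 − 68 = 27 for the blank.
The known cells in row 2 total 94, leaving 95 − 94 = 1 for the blank.
The known cells in column 2 total 67, leaving 95 − 67 = 28 for the blank.
The known cells in row 4 total 73, leaving 95 − 73 = 22 for the blank.
The known cells in row 6 total 68, leaving 95 − 68 = 27 for the blank.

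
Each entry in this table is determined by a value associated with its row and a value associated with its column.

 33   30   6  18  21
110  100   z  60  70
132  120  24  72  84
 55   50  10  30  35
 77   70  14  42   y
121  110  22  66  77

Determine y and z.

Each row is a constant multiple of every other row — this is a multiplication table with the headers hidden.
Row 5 is 70/30 = 7/3 times row 1, so its entry in column 5 is 21 × 7/3 = 49.
Row 2 is 100/30 = 10/3 times row 1, so its entry in column 3 is 6 × 10/3 = 20.

y = 49, z = 20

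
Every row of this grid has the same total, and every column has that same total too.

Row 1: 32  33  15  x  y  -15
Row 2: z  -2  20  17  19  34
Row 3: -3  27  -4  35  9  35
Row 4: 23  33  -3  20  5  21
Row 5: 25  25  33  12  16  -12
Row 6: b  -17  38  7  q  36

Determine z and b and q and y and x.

Rows 3 and 4 both sum to 99, so that's the common total.
The known cells in column 4 total 91, leaving 99 − 91 = 8 for the blank.
The known cells in row 1 total 73, leaving 99 − 73 = 26 for the blank.
The known cells in column 5 total 75, leaving 99 − 75 = 24 for the blank.
The known cells in row 6 total 88, leaving 99 − 88 = 11 for the blank.
The known cells in row 2 total 88, leaving 99 − 88 = 11 for the blank.

z = 11, b = 11, q = 24, y = 26, x = 8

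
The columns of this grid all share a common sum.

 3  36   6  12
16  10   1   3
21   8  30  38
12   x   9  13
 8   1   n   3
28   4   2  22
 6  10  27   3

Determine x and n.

x = 25, n = 19

The complete columns each total 94.
Column 2 is missing 94 − 69 = 25 (since 36 + 10 + 8 + 1 + 4 + 10 = 69).
Column 3 is missing 94 − 75 = 19 (since 6 + 1 + 30 + 9 + 2 + 27 = 75).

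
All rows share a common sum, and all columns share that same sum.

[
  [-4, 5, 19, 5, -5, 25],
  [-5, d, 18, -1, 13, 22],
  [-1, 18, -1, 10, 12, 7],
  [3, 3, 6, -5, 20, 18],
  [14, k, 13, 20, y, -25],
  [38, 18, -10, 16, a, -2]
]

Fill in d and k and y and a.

Rows 1 and 3 both sum to 45, so that's the common total.
Row 2: -5 + 18 − 1 + 13 + 22 = 47, so its missing entry is 45 − 47 = -2.
Row 6: 38 + 18 − 10 + 16 − 2 = 60, so its missing entry is 45 − 60 = -15.
Column 5: -5 + 13 + 12 + 20 − 15 = 25, so its missing entry is 45 − 25 = 20.
Row 5: 14 + 13 + 20 + 20 − 25 = 42, so its missing entry is 45 − 42 = 3.

d = -2, k = 3, y = 20, a = -15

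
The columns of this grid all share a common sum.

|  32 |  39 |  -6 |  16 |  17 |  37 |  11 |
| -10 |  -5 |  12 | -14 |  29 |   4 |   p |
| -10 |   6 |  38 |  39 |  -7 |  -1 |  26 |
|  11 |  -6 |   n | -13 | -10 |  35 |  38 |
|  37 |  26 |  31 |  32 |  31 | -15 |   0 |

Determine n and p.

n = -15, p = -15

Columns 1 and 5 both add up to 60, so every column sums to 60.
Column 3: -6 + 12 + 38 + 31 = 75, so the missing entry is 60 − 75 = -15.
Column 7: 11 + 26 + 38 + 0 = 75, so the missing entry is 60 − 75 = -15.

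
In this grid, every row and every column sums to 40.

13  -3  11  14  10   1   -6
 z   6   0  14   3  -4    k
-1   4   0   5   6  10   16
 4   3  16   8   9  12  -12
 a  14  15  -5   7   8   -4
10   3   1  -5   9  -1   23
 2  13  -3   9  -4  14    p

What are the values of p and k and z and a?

Row 7 has 2 + 13 − 3 + 9 − 4 + 14 = 31; the blank must be 40 − 31 = 9.
Column 7 has -6 + 16 − 12 − 4 + 23 + 9 = 26; the blank must be 40 − 26 = 14.
Row 5 has 14 + 15 − 5 + 7 + 8 − 4 = 35; the blank must be 40 − 35 = 5.
Row 2 has 6 + 0 + 14 + 3 − 4 + 14 = 33; the blank must be 40 − 33 = 7.

p = 9, k = 14, z = 7, a = 5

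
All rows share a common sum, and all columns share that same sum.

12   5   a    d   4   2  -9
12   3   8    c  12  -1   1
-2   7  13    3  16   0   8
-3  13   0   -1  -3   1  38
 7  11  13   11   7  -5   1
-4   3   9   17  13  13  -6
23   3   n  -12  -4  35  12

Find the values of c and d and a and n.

c = 10, d = 17, a = 14, n = -12

Rows 3 and 4 both sum to 45, so that's the common total.
Row 2: 12 + 3 + 8 + 12 − 1 + 1 = 35, so its missing entry is 45 − 35 = 10.
Column 4: 10 + 3 − 1 + 11 + 17 − 12 = 28, so its missing entry is 45 − 28 = 17.
Row 1: 12 + 5 + 17 + 4 + 2 − 9 = 31, so its missing entry is 45 − 31 = 14.
Row 7: 23 + 3 − 12 − 4 + 35 + 12 = 57, so its missing entry is 45 − 57 = -12.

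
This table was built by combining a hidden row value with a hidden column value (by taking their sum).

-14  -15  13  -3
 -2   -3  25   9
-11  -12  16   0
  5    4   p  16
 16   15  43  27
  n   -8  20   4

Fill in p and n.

The difference between any two rows is the same in every column — this is an addition table with the headers hidden.
Row 4 minus row 1 is 4 − (-15) = 19, so its entry in column 3 is 13 + 19 = 32.
Row 6 minus row 1 is -8 − (-15) = 7, so its entry in column 1 is -14 + 7 = -7.

p = 32, n = -7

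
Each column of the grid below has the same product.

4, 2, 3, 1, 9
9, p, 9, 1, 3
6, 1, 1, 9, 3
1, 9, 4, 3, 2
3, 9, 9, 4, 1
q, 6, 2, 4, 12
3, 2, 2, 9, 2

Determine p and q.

Columns 3 and 5 each multiply to 3888, so every column has product 3888.
Column 2: 2×1×9×9×6×2 = 1944, so the missing entry is 3888 ÷ 1944 = 2.
Column 1: 4×9×6×1×3×3 = 1944, so the missing entry is 3888 ÷ 1944 = 2.

p = 2, q = 2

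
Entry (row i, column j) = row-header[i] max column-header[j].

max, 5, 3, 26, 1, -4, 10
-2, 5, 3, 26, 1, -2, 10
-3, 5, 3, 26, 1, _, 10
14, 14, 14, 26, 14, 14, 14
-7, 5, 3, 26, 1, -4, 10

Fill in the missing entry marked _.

max(-3, -4) = -3.

-3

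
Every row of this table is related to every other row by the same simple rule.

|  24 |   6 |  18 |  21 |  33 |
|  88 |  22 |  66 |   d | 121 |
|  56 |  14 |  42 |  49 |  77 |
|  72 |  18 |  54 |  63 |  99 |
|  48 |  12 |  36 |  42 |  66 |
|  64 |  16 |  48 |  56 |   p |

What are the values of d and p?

Each row is a constant multiple of every other row — this is a multiplication table with the headers hidden.
Row 2 is 66/18 = 11/3 times row 1, so its entry in column 4 is 21 × 11/3 = 77.
Row 6 is 48/18 = 8/3 times row 1, so its entry in column 5 is 33 × 8/3 = 88.

d = 77, p = 88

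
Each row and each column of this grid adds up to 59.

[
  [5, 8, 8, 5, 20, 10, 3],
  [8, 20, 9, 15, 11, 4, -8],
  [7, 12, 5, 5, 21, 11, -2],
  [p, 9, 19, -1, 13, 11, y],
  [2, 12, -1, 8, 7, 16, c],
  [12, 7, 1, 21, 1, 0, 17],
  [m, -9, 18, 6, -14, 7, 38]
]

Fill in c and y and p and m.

The known cells in row 5 total 44, leaving 59 − 44 = 15 for the blank.
The known cells in row 7 total 46, leaving 59 − 46 = 13 for the blank.
The known cells in column 1 total 47, leaving 59 − 47 = 12 for the blank.
The known cells in row 4 total 63, leaving 59 − 63 = -4 for the blank.

c = 15, y = -4, p = 12, m = 13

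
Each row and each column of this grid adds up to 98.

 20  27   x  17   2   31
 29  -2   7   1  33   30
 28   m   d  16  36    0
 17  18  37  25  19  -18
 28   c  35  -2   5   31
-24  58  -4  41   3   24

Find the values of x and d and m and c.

Row 1 has 20 + 27 + 17 + 2 + 31 = 97; the blank must be 98 − 97 = 1.
Row 5 has 28 + 35 − 2 + 5 + 31 = 97; the blank must be 98 − 97 = 1.
Column 2 has 27 − 2 + 18 + 1 + 58 = 102; the blank must be 98 − 102 = -4.
Row 3 has 28 − 4 + 16 + 36 + 0 = 76; the blank must be 98 − 76 = 22.

x = 1, d = 22, m = -4, c = 1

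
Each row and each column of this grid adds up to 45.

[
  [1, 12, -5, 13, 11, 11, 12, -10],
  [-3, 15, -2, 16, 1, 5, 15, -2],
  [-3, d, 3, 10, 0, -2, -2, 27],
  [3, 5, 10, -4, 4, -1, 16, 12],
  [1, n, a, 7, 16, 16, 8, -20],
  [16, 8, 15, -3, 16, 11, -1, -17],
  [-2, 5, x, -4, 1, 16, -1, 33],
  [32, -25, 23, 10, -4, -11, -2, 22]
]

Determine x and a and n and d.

Row 7: -2 + 5 − 4 + 1 + 16 − 1 + 33 = 48, so its missing entry is 45 − 48 = -3.
Row 3: -3 + 3 + 10 + 0 − 2 − 2 + 27 = 33, so its missing entry is 45 − 33 = 12.
Column 2: 12 + 15 + 12 + 5 + 8 + 5 − 25 = 32, so its missing entry is 45 − 32 = 13.
Row 5: 1 + 13 + 7 + 16 + 16 + 8 − 20 = 41, so its missing entry is 45 − 41 = 4.

x = -3, a = 4, n = 13, d = 12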